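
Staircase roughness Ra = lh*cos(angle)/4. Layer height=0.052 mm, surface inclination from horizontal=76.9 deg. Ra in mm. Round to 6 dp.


Ra = 0.052 * cos(76.9) / 4 = 0.002946 mm


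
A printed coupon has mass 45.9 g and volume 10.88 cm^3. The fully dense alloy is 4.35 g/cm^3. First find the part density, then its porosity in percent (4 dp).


rho_part = 45.9 / 10.88 = 4.21875 g/cm^3
Porosity = (1 - 4.21875/4.35)*100 = 3.0172 %


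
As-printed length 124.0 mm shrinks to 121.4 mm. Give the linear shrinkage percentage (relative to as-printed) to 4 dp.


Shrinkage = ((124.0-121.4)/124.0)*100 = 2.0968 %


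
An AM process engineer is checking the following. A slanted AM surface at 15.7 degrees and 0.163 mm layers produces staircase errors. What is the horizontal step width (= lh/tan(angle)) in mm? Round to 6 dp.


step = 0.163 / tan(15.7) = 0.579891 mm


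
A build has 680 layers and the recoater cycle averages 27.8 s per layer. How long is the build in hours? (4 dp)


t = 680 * 27.8 / 3600 = 5.2511 hrs


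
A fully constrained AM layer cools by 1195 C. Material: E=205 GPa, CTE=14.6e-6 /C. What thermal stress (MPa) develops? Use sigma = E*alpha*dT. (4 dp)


sigma = 205*1000 * 14.6e-6 * 1195 = 3576.635 MPa


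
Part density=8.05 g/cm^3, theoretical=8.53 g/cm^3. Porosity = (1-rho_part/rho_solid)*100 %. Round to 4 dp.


Porosity = (1-8.05/8.53)*100 = 5.6272 %


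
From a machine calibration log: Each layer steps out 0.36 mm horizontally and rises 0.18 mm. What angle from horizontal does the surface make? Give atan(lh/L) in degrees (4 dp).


angle = atan(0.18/0.36) = 26.5651 degrees


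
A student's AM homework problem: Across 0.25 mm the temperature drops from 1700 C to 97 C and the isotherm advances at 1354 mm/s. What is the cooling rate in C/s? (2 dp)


G = (1700-97)/0.25 = 6412.0 C/mm
CR = 6412.0 * 1354 = 8681848.0 C/s


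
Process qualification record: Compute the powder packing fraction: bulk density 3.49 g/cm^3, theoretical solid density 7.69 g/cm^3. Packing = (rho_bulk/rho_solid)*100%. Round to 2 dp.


Packing = (3.49/7.69)*100 = 45.38 %


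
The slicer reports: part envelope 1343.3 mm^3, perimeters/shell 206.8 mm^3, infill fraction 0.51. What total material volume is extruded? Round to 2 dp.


V_infill = (1343.3 - 206.8) * 0.51 = 579.62
V_total = 206.8 + 579.62 = 786.42 mm^3


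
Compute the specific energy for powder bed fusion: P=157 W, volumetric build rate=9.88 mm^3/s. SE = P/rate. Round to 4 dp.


SE = 157 / 9.88 = 15.8907 J/mm^3


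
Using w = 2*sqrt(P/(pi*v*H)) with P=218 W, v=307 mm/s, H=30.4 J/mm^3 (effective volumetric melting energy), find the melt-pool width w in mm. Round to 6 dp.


w = 2*sqrt(218/(pi*307*30.4)) = 0.172456 mm


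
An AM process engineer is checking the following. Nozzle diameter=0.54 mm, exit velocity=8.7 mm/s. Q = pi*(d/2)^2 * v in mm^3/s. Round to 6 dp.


A = pi*(0.54/2)^2 = 0.2290221 mm^2
Q = 0.2290221 * 8.7 = 1.992492 mm^3/s


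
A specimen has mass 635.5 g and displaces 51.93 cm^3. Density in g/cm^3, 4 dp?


rho = 635.5 / 51.93 = 12.2376 g/cm^3


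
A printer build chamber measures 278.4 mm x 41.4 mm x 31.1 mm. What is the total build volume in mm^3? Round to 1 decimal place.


V = 278.4 * 41.4 * 31.1 = 358451.1 mm^3


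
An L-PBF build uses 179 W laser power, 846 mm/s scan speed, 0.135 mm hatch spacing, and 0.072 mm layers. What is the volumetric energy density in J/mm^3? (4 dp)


E = 179 / (846*0.135*0.072) = 21.7679 J/mm^3


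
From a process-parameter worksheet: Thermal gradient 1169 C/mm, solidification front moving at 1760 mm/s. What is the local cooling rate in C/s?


CR = 1169 * 1760 = 2057440 C/s


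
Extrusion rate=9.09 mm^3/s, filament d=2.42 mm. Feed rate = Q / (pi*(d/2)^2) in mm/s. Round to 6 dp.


A = pi*(2.42/2)^2 = 4.599606
v = 9.09 / 4.599606 = 1.976256 mm/s


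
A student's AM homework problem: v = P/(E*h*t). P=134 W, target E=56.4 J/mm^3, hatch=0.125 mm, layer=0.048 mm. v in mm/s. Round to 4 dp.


v = 134 / (56.4*0.125*0.048) = 395.9811 mm/s


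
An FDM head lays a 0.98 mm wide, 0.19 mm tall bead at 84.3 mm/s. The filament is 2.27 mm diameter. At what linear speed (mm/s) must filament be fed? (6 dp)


Q = 0.98 * 0.19 * 84.3 = 15.69666 mm^3/s
A_fil = pi*(2.27/2)^2 = 4.0470782 mm^2
v_feed = 15.69666 / 4.0470782 = 3.878517 mm/s


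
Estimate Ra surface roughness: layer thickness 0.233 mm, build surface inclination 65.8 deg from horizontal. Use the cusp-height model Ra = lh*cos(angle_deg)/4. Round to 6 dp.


Ra = 0.233 * cos(65.8) / 4 = 0.023878 mm


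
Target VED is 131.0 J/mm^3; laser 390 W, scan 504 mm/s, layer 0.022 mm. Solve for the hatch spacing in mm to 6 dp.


h = 390 / (131.0*504*0.022) = 0.268497 mm


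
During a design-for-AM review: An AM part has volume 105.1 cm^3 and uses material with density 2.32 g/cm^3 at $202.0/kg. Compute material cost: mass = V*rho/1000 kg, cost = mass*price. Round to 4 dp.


Mass = 105.1*2.32/1000 = 0.243832 kg
Cost = 0.243832 * 202.0 = 49.2541 $


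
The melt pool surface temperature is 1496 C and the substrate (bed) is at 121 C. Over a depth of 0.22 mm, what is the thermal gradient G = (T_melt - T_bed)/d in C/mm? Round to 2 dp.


G = (1496-121)/0.22 = 6250.0 C/mm


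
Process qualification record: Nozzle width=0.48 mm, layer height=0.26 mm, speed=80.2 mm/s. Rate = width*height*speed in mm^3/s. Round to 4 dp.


Rate = 0.48 * 0.26 * 80.2 = 10.009 mm^3/s


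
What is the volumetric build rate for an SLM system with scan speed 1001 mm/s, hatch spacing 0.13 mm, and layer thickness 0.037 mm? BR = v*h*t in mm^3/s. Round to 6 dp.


Rate = 1001 * 0.13 * 0.037 = 4.81481 mm^3/s


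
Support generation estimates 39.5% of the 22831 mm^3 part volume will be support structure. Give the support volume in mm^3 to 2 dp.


V_support = 22831 * 0.395 = 9018.25 mm^3


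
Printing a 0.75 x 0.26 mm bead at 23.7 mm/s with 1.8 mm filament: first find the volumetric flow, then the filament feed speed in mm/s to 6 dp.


Q = 0.75 * 0.26 * 23.7 = 4.6215 mm^3/s
A_fil = pi*(1.8/2)^2 = 2.54469005 mm^2
v_feed = 4.6215 / 2.54469005 = 1.816135 mm/s


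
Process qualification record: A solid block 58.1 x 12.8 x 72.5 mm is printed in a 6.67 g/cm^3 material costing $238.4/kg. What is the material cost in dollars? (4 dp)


V = 58.1 * 12.8 * 72.5 = 53916.8 mm^3 = 53.9168 cm^3
Mass = 53.9168 * 6.67 / 1000 = 0.35962506 kg
Cost = 0.35962506 * 238.4 = 85.7346 $


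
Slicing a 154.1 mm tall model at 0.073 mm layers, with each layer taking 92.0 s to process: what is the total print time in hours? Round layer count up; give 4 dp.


Layers = ceil(154.1/0.073) = 2111
t = 2111 * 92.0 / 3600 = 53.9478 hrs


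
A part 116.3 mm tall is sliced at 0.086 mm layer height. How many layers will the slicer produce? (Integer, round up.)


Layers = ceil(116.3/0.086) = 1353


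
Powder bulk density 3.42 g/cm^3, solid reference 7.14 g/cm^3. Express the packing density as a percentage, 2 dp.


Packing = (3.42/7.14)*100 = 47.9 %


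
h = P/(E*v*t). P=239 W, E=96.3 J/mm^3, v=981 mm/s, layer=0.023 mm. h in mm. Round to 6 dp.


h = 239 / (96.3*981*0.023) = 0.109995 mm


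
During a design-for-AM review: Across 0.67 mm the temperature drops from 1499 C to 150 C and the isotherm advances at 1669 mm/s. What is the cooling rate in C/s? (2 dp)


G = (1499-150)/0.67 = 2013.43283582 C/mm
CR = 2013.43283582 * 1669 = 3360419.4 C/s


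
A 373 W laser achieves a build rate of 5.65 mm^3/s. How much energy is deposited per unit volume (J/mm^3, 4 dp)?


SE = 373 / 5.65 = 66.0177 J/mm^3


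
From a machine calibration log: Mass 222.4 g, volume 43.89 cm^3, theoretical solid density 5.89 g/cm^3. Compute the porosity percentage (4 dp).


rho_part = 222.4 / 43.89 = 5.06721349 g/cm^3
Porosity = (1 - 5.06721349/5.89)*100 = 13.9692 %


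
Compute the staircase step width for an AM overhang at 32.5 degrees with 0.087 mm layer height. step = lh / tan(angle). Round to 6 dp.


step = 0.087 / tan(32.5) = 0.136563 mm


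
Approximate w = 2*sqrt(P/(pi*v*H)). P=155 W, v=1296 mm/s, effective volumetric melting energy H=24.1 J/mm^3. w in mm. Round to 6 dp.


w = 2*sqrt(155/(pi*1296*24.1)) = 0.07949 mm


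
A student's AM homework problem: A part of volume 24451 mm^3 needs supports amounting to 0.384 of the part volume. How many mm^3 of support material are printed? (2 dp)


V_support = 24451 * 0.384 = 9389.18 mm^3


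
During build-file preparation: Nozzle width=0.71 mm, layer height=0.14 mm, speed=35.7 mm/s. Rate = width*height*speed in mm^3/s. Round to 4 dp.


Rate = 0.71 * 0.14 * 35.7 = 3.5486 mm^3/s


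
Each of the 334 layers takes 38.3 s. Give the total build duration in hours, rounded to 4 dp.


t = 334 * 38.3 / 3600 = 3.5534 hrs


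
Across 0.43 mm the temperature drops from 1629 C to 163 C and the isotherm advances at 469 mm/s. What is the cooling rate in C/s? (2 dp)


G = (1629-163)/0.43 = 3409.30232558 C/mm
CR = 3409.30232558 * 469 = 1598962.79 C/s


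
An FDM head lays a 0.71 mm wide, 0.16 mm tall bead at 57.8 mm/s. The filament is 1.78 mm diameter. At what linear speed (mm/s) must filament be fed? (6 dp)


Q = 0.71 * 0.16 * 57.8 = 6.56608 mm^3/s
A_fil = pi*(1.78/2)^2 = 2.48845554 mm^2
v_feed = 6.56608 / 2.48845554 = 2.638617 mm/s


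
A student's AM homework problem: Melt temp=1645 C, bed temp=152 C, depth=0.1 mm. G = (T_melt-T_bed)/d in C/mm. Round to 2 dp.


G = (1645-152)/0.1 = 14930.0 C/mm


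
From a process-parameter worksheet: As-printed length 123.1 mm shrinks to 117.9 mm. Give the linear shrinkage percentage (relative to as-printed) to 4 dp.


Shrinkage = ((123.1-117.9)/123.1)*100 = 4.2242 %


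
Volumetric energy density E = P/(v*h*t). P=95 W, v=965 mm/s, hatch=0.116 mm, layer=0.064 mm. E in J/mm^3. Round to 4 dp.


E = 95 / (965*0.116*0.064) = 13.2605 J/mm^3


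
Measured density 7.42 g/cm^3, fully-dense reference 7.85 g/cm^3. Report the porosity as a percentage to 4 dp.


Porosity = (1-7.42/7.85)*100 = 5.4777 %


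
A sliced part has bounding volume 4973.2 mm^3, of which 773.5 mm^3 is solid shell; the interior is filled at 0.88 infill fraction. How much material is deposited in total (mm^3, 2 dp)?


V_infill = (4973.2 - 773.5) * 0.88 = 3695.74
V_total = 773.5 + 3695.74 = 4469.24 mm^3


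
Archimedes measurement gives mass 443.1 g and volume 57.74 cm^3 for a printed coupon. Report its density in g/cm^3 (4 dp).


rho = 443.1 / 57.74 = 7.6741 g/cm^3


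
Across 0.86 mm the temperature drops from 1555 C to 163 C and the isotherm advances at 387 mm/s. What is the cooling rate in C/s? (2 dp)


G = (1555-163)/0.86 = 1618.60465116 C/mm
CR = 1618.60465116 * 387 = 626400.0 C/s


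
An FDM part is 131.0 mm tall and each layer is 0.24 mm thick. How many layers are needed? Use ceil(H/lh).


Layers = ceil(131.0/0.24) = 546


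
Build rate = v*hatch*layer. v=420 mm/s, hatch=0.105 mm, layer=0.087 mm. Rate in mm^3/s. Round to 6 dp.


Rate = 420 * 0.105 * 0.087 = 3.8367 mm^3/s


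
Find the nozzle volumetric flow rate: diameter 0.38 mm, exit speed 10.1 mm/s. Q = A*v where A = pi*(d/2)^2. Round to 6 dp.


A = pi*(0.38/2)^2 = 0.11341149 mm^2
Q = 0.11341149 * 10.1 = 1.145456 mm^3/s


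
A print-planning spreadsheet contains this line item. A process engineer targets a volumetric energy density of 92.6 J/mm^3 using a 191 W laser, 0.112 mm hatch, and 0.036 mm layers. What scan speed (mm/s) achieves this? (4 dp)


v = 191 / (92.6*0.112*0.036) = 511.5662 mm/s


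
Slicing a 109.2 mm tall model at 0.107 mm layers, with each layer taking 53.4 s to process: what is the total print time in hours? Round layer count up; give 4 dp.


Layers = ceil(109.2/0.107) = 1021
t = 1021 * 53.4 / 3600 = 15.1448 hrs


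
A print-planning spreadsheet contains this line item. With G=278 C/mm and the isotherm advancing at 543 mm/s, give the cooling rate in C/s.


CR = 278 * 543 = 150954 C/s


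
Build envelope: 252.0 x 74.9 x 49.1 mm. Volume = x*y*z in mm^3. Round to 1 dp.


V = 252.0 * 74.9 * 49.1 = 926752.7 mm^3


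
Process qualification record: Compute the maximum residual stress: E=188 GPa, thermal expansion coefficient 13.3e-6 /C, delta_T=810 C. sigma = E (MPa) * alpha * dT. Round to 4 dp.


sigma = 188*1000 * 13.3e-6 * 810 = 2025.324 MPa


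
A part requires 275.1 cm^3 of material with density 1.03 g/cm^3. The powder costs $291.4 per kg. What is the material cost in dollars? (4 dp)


Mass = 275.1*1.03/1000 = 0.283353 kg
Cost = 0.283353 * 291.4 = 82.5691 $


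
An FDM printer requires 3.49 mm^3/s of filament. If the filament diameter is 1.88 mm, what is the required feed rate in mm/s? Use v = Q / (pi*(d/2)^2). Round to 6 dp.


A = pi*(1.88/2)^2 = 2.775911
v = 3.49 / 2.775911 = 1.257245 mm/s


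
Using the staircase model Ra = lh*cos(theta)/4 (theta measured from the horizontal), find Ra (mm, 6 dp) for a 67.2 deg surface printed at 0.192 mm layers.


Ra = 0.192 * cos(67.2) / 4 = 0.018601 mm


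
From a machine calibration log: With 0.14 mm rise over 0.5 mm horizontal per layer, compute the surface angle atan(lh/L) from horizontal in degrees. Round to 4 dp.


angle = atan(0.14/0.5) = 15.6422 degrees


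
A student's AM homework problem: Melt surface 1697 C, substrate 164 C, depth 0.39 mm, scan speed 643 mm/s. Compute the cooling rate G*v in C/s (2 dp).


G = (1697-164)/0.39 = 3930.76923077 C/mm
CR = 3930.76923077 * 643 = 2527484.62 C/s


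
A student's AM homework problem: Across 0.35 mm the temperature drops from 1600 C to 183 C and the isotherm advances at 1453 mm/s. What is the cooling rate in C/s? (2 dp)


G = (1600-183)/0.35 = 4048.57142857 C/mm
CR = 4048.57142857 * 1453 = 5882574.29 C/s


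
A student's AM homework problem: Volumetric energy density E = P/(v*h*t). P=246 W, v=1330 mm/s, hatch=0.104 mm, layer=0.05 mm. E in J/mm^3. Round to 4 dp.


E = 246 / (1330*0.104*0.05) = 35.5697 J/mm^3


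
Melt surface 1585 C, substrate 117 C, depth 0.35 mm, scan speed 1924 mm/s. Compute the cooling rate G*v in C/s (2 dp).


G = (1585-117)/0.35 = 4194.28571429 C/mm
CR = 4194.28571429 * 1924 = 8069805.71 C/s


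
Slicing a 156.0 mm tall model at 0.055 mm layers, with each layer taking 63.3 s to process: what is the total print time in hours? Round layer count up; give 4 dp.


Layers = ceil(156.0/0.055) = 2837
t = 2837 * 63.3 / 3600 = 49.8839 hrs


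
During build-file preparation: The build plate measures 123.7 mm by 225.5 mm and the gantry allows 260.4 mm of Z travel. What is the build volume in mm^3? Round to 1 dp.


V = 123.7 * 225.5 * 260.4 = 7263688.7 mm^3


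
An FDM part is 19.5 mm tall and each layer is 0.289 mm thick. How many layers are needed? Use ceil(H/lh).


Layers = ceil(19.5/0.289) = 68


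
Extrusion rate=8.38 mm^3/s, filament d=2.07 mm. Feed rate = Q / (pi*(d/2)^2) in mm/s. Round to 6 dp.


A = pi*(2.07/2)^2 = 3.365353
v = 8.38 / 3.365353 = 2.490081 mm/s


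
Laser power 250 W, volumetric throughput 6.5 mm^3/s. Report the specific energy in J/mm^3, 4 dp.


SE = 250 / 6.5 = 38.4615 J/mm^3


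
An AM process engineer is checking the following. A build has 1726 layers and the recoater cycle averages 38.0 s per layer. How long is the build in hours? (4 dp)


t = 1726 * 38.0 / 3600 = 18.2189 hrs


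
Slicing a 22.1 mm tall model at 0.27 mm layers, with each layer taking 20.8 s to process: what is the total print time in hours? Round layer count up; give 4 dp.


Layers = ceil(22.1/0.27) = 82
t = 82 * 20.8 / 3600 = 0.4738 hrs


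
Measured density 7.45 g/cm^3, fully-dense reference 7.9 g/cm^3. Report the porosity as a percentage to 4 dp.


Porosity = (1-7.45/7.9)*100 = 5.6962 %


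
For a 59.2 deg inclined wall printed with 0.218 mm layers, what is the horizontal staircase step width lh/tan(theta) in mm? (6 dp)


step = 0.218 / tan(59.2) = 0.129954 mm


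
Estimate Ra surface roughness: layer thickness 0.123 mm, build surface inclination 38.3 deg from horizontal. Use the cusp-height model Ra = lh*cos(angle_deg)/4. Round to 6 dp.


Ra = 0.123 * cos(38.3) / 4 = 0.024132 mm


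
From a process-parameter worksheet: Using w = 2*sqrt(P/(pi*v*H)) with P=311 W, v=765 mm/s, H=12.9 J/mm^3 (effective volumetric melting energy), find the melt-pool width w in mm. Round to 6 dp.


w = 2*sqrt(311/(pi*765*12.9)) = 0.200313 mm


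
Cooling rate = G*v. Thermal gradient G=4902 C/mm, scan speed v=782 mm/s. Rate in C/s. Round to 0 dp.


CR = 4902 * 782 = 3833364 C/s


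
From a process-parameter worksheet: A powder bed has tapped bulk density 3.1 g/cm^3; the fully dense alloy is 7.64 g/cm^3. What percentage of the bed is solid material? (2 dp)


Packing = (3.1/7.64)*100 = 40.58 %


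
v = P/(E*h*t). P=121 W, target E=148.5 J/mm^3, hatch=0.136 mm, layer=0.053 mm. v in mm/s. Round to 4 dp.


v = 121 / (148.5*0.136*0.053) = 113.0431 mm/s


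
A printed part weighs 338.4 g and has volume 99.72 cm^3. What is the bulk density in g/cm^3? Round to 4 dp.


rho = 338.4 / 99.72 = 3.3935 g/cm^3


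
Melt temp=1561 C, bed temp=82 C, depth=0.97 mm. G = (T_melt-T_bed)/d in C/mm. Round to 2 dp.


G = (1561-82)/0.97 = 1524.74 C/mm


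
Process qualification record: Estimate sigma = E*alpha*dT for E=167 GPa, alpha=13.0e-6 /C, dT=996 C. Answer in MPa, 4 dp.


sigma = 167*1000 * 13.0e-6 * 996 = 2162.316 MPa


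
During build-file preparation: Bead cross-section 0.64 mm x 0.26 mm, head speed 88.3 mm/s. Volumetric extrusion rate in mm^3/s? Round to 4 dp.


Rate = 0.64 * 0.26 * 88.3 = 14.6931 mm^3/s


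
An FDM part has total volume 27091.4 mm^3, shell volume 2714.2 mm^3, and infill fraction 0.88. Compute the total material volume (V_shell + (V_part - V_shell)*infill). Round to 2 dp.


V_infill = (27091.4 - 2714.2) * 0.88 = 21451.94
V_total = 2714.2 + 21451.94 = 24166.14 mm^3


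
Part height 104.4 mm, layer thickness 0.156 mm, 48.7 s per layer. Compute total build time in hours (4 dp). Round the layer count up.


Layers = ceil(104.4/0.156) = 670
t = 670 * 48.7 / 3600 = 9.0636 hrs


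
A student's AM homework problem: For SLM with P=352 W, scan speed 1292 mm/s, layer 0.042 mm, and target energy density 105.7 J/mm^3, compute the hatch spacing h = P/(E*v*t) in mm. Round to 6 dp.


h = 352 / (105.7*1292*0.042) = 0.06137 mm


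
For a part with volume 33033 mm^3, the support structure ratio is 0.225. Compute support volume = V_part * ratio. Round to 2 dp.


V_support = 33033 * 0.225 = 7432.43 mm^3


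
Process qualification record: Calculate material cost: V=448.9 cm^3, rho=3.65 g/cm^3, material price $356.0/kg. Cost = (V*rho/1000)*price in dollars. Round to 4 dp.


Mass = 448.9*3.65/1000 = 1.638485 kg
Cost = 1.638485 * 356.0 = 583.3007 $


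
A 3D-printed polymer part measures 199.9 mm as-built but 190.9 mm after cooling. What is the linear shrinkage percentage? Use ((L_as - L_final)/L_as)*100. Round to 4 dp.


Shrinkage = ((199.9-190.9)/199.9)*100 = 4.5023 %


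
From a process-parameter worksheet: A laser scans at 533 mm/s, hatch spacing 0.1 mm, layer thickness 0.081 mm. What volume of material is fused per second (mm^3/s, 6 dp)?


Rate = 533 * 0.1 * 0.081 = 4.3173 mm^3/s


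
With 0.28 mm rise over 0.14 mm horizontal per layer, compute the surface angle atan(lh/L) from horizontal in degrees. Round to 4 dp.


angle = atan(0.28/0.14) = 63.4349 degrees


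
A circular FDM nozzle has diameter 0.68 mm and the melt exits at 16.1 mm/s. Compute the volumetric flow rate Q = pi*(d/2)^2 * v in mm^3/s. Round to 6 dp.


A = pi*(0.68/2)^2 = 0.36316811 mm^2
Q = 0.36316811 * 16.1 = 5.847007 mm^3/s


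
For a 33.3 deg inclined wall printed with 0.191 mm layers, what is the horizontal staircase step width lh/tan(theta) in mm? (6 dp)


step = 0.191 / tan(33.3) = 0.29077 mm


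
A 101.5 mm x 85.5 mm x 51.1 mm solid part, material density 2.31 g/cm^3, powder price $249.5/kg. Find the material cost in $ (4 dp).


V = 101.5 * 85.5 * 51.1 = 443458.575 mm^3 = 443.458575 cm^3
Mass = 443.458575 * 2.31 / 1000 = 1.02438931 kg
Cost = 1.02438931 * 249.5 = 255.5851 $


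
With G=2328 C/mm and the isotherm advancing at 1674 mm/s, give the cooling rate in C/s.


CR = 2328 * 1674 = 3897072 C/s


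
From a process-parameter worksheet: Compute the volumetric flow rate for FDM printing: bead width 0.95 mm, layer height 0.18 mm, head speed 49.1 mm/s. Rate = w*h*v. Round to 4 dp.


Rate = 0.95 * 0.18 * 49.1 = 8.3961 mm^3/s


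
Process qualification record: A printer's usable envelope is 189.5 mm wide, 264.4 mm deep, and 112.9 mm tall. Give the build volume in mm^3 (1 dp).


V = 189.5 * 264.4 * 112.9 = 5656719.0 mm^3


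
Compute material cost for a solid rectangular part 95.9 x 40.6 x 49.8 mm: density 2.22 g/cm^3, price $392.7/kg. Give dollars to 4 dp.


V = 95.9 * 40.6 * 49.8 = 193898.292 mm^3 = 193.898292 cm^3
Mass = 193.898292 * 2.22 / 1000 = 0.43045421 kg
Cost = 0.43045421 * 392.7 = 169.0394 $


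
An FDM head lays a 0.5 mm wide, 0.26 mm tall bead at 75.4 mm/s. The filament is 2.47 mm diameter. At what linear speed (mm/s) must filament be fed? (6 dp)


Q = 0.5 * 0.26 * 75.4 = 9.802 mm^3/s
A_fil = pi*(2.47/2)^2 = 4.79163566 mm^2
v_feed = 9.802 / 4.79163566 = 2.045648 mm/s


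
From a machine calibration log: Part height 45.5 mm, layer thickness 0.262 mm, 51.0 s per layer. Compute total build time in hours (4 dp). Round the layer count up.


Layers = ceil(45.5/0.262) = 174
t = 174 * 51.0 / 3600 = 2.465 hrs


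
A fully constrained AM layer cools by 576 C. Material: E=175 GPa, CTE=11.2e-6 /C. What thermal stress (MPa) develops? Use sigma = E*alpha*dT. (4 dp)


sigma = 175*1000 * 11.2e-6 * 576 = 1128.96 MPa


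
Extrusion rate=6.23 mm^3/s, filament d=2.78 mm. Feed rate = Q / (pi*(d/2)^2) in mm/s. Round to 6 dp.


A = pi*(2.78/2)^2 = 6.069871
v = 6.23 / 6.069871 = 1.026381 mm/s


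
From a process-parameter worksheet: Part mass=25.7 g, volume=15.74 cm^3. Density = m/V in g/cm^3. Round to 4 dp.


rho = 25.7 / 15.74 = 1.6328 g/cm^3


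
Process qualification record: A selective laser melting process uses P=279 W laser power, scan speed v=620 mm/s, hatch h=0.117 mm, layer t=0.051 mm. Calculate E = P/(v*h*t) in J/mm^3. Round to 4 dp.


E = 279 / (620*0.117*0.051) = 75.4148 J/mm^3


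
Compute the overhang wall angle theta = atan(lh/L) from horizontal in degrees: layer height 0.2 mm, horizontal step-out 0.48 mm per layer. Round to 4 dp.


angle = atan(0.2/0.48) = 22.6199 degrees


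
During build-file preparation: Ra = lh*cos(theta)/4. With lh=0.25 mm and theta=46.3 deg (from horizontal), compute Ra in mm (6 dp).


Ra = 0.25 * cos(46.3) / 4 = 0.04318 mm


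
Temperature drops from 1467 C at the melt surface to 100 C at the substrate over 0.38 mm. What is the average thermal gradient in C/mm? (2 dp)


G = (1467-100)/0.38 = 3597.37 C/mm


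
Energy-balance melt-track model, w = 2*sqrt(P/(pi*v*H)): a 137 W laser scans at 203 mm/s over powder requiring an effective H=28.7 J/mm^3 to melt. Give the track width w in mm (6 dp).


w = 2*sqrt(137/(pi*203*28.7)) = 0.173032 mm


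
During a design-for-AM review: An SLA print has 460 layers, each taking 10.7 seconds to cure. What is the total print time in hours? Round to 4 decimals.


t = 460 * 10.7 / 3600 = 1.3672 hrs


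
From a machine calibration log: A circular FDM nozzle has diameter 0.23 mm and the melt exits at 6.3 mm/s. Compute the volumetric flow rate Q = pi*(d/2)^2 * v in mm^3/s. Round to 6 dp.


A = pi*(0.23/2)^2 = 0.04154756 mm^2
Q = 0.04154756 * 6.3 = 0.26175 mm^3/s


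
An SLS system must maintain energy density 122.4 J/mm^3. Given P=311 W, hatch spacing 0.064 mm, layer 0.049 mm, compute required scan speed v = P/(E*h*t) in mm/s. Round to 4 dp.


v = 311 / (122.4*0.064*0.049) = 810.2199 mm/s


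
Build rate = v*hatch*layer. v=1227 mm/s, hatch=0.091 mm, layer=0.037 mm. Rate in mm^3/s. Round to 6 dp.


Rate = 1227 * 0.091 * 0.037 = 4.131309 mm^3/s


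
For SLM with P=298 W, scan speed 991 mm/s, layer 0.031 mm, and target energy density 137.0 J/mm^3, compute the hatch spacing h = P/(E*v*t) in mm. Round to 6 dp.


h = 298 / (137.0*991*0.031) = 0.070804 mm


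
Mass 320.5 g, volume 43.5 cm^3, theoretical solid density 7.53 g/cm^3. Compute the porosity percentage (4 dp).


rho_part = 320.5 / 43.5 = 7.36781609 g/cm^3
Porosity = (1 - 7.36781609/7.53)*100 = 2.1538 %


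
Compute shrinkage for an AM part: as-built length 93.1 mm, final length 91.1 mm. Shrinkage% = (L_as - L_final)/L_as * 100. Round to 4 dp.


Shrinkage = ((93.1-91.1)/93.1)*100 = 2.1482 %


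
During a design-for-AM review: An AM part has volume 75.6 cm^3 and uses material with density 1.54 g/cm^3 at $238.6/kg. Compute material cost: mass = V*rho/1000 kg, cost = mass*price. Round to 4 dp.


Mass = 75.6*1.54/1000 = 0.116424 kg
Cost = 0.116424 * 238.6 = 27.7788 $


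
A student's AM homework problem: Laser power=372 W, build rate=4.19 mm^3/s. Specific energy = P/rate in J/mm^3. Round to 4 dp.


SE = 372 / 4.19 = 88.7828 J/mm^3


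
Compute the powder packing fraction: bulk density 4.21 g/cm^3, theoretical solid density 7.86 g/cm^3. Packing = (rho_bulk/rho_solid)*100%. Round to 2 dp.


Packing = (4.21/7.86)*100 = 53.56 %


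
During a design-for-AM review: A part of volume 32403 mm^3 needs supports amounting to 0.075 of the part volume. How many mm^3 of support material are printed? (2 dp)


V_support = 32403 * 0.075 = 2430.23 mm^3


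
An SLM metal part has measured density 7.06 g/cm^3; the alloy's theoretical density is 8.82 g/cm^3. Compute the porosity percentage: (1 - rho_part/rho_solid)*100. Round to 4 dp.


Porosity = (1-7.06/8.82)*100 = 19.9546 %


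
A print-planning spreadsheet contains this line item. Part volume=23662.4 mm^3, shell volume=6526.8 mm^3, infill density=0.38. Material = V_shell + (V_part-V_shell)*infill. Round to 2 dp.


V_infill = (23662.4 - 6526.8) * 0.38 = 6511.53
V_total = 6526.8 + 6511.53 = 13038.33 mm^3


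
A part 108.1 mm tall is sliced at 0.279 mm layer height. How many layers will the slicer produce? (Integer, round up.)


Layers = ceil(108.1/0.279) = 388


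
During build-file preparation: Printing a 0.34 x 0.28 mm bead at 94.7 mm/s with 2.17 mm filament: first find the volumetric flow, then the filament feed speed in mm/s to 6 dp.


Q = 0.34 * 0.28 * 94.7 = 9.01544 mm^3/s
A_fil = pi*(2.17/2)^2 = 3.69836141 mm^2
v_feed = 9.01544 / 3.69836141 = 2.437685 mm/s


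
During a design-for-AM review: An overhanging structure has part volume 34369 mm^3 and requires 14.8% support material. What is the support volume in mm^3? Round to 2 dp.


V_support = 34369 * 0.148 = 5086.61 mm^3


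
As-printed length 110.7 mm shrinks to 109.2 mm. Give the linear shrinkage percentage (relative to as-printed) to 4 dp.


Shrinkage = ((110.7-109.2)/110.7)*100 = 1.355 %


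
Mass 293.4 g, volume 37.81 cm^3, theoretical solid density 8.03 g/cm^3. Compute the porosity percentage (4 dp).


rho_part = 293.4 / 37.81 = 7.75985189 g/cm^3
Porosity = (1 - 7.75985189/8.03)*100 = 3.3642 %


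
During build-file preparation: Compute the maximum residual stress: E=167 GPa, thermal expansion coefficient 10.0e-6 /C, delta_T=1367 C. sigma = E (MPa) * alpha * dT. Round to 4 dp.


sigma = 167*1000 * 10.0e-6 * 1367 = 2282.89 MPa


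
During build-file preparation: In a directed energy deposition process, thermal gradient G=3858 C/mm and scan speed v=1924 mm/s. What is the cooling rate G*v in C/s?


CR = 3858 * 1924 = 7422792 C/s


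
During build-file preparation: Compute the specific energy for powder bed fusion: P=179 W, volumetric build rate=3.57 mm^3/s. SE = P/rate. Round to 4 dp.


SE = 179 / 3.57 = 50.1401 J/mm^3


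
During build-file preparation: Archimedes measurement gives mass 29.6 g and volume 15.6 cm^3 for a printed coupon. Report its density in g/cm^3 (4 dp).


rho = 29.6 / 15.6 = 1.8974 g/cm^3


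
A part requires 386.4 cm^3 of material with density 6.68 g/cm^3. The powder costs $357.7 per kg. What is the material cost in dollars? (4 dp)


Mass = 386.4*6.68/1000 = 2.581152 kg
Cost = 2.581152 * 357.7 = 923.2781 $


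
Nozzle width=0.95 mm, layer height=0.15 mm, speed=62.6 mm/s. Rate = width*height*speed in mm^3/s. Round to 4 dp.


Rate = 0.95 * 0.15 * 62.6 = 8.9205 mm^3/s


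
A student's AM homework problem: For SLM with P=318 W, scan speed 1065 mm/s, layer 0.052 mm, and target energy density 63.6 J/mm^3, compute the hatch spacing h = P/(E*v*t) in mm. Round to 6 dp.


h = 318 / (63.6*1065*0.052) = 0.090285 mm


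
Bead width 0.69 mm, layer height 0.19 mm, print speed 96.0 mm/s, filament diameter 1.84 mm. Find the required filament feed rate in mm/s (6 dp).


Q = 0.69 * 0.19 * 96.0 = 12.5856 mm^3/s
A_fil = pi*(1.84/2)^2 = 2.65904402 mm^2
v_feed = 12.5856 / 2.65904402 = 4.73313 mm/s


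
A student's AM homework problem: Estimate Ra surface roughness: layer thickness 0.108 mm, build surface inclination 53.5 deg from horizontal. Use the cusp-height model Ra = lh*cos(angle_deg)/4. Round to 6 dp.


Ra = 0.108 * cos(53.5) / 4 = 0.01606 mm


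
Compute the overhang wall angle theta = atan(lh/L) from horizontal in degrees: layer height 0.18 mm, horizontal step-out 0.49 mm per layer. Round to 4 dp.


angle = atan(0.18/0.49) = 20.1707 degrees


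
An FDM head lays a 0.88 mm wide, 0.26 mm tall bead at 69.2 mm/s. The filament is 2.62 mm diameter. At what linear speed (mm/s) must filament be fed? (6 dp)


Q = 0.88 * 0.26 * 69.2 = 15.83296 mm^3/s
A_fil = pi*(2.62/2)^2 = 5.39128715 mm^2
v_feed = 15.83296 / 5.39128715 = 2.936768 mm/s


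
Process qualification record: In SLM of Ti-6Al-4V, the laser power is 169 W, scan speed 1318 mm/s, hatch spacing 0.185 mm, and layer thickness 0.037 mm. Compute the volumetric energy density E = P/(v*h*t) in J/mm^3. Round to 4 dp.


E = 169 / (1318*0.185*0.037) = 18.7326 J/mm^3


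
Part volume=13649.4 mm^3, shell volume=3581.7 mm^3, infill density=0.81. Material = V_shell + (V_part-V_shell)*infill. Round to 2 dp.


V_infill = (13649.4 - 3581.7) * 0.81 = 8154.84
V_total = 3581.7 + 8154.84 = 11736.54 mm^3


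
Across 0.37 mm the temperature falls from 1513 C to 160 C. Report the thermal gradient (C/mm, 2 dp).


G = (1513-160)/0.37 = 3656.76 C/mm


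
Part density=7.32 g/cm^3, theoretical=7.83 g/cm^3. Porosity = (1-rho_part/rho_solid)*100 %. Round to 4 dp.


Porosity = (1-7.32/7.83)*100 = 6.5134 %


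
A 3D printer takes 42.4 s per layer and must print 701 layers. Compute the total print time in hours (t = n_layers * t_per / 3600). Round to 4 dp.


t = 701 * 42.4 / 3600 = 8.2562 hrs


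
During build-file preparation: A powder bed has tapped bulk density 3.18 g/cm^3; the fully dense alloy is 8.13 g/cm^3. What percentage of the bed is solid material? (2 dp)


Packing = (3.18/8.13)*100 = 39.11 %


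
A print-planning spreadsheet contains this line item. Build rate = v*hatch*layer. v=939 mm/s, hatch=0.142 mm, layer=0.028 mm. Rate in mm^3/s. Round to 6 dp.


Rate = 939 * 0.142 * 0.028 = 3.733464 mm^3/s


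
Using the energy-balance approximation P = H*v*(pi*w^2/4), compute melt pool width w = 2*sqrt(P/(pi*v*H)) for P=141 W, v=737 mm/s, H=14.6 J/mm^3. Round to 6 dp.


w = 2*sqrt(141/(pi*737*14.6)) = 0.129168 mm


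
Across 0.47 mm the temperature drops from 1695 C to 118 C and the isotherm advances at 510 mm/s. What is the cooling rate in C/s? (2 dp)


G = (1695-118)/0.47 = 3355.31914894 C/mm
CR = 3355.31914894 * 510 = 1711212.77 C/s


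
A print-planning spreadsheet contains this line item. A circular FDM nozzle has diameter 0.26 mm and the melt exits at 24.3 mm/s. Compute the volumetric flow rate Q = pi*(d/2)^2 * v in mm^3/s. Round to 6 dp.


A = pi*(0.26/2)^2 = 0.05309292 mm^2
Q = 0.05309292 * 24.3 = 1.290158 mm^3/s


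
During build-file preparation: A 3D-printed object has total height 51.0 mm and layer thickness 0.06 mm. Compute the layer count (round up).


Layers = ceil(51.0/0.06) = 850


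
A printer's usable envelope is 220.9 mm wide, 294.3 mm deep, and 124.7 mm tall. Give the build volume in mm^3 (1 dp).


V = 220.9 * 294.3 * 124.7 = 8106855.5 mm^3


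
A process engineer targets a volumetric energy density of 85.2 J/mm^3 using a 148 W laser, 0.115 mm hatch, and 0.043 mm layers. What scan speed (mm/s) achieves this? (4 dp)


v = 148 / (85.2*0.115*0.043) = 351.2819 mm/s


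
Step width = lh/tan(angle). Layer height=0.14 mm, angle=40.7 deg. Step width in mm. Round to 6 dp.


step = 0.14 / tan(40.7) = 0.162765 mm


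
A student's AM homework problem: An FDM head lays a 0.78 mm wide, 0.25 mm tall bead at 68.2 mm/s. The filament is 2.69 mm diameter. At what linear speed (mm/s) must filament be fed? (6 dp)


Q = 0.78 * 0.25 * 68.2 = 13.299 mm^3/s
A_fil = pi*(2.69/2)^2 = 5.68321965 mm^2
v_feed = 13.299 / 5.68321965 = 2.340047 mm/s


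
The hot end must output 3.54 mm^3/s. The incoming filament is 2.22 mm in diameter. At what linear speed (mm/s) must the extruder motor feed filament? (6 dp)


A = pi*(2.22/2)^2 = 3.870756
v = 3.54 / 3.870756 = 0.91455 mm/s


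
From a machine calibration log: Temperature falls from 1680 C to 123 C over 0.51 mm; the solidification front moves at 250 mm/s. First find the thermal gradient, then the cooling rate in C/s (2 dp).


G = (1680-123)/0.51 = 3052.94117647 C/mm
CR = 3052.94117647 * 250 = 763235.29 C/s


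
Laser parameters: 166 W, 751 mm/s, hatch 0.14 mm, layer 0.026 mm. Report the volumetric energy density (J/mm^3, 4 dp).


E = 166 / (751*0.14*0.026) = 60.7249 J/mm^3


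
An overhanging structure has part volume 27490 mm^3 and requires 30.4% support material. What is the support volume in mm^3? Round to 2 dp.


V_support = 27490 * 0.304 = 8356.96 mm^3


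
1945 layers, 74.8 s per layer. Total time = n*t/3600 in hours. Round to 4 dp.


t = 1945 * 74.8 / 3600 = 40.4128 hrs


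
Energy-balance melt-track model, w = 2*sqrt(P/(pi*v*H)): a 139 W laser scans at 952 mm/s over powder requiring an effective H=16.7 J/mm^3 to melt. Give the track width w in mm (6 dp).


w = 2*sqrt(139/(pi*952*16.7)) = 0.105508 mm


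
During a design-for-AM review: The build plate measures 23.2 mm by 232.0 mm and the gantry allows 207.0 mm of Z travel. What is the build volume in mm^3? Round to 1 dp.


V = 23.2 * 232.0 * 207.0 = 1114156.8 mm^3


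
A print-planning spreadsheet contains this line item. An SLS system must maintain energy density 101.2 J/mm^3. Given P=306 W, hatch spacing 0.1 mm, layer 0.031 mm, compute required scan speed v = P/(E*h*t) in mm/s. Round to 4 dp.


v = 306 / (101.2*0.1*0.031) = 975.3921 mm/s


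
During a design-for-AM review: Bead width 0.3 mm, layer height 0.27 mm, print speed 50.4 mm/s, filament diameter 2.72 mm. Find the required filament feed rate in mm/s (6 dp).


Q = 0.3 * 0.27 * 50.4 = 4.0824 mm^3/s
A_fil = pi*(2.72/2)^2 = 5.81068977 mm^2
v_feed = 4.0824 / 5.81068977 = 0.702567 mm/s


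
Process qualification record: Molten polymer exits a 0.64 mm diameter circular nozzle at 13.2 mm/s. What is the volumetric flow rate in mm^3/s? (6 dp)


A = pi*(0.64/2)^2 = 0.32169909 mm^2
Q = 0.32169909 * 13.2 = 4.246428 mm^3/s


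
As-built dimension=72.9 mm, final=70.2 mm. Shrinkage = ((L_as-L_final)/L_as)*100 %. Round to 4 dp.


Shrinkage = ((72.9-70.2)/72.9)*100 = 3.7037 %


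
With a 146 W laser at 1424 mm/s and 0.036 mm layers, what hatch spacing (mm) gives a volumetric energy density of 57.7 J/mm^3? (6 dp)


h = 146 / (57.7*1424*0.036) = 0.049359 mm


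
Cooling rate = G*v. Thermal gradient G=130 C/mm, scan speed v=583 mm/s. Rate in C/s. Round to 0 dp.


CR = 130 * 583 = 75790 C/s


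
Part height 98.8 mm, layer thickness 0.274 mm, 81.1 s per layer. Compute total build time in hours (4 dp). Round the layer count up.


Layers = ceil(98.8/0.274) = 361
t = 361 * 81.1 / 3600 = 8.1325 hrs


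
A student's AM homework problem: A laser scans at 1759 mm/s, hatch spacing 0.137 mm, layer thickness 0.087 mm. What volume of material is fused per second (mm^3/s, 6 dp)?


Rate = 1759 * 0.137 * 0.087 = 20.965521 mm^3/s


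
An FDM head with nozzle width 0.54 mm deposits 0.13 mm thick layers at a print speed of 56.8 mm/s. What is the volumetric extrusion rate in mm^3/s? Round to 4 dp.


Rate = 0.54 * 0.13 * 56.8 = 3.9874 mm^3/s


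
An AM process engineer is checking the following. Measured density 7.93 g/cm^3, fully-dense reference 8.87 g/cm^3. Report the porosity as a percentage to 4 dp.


Porosity = (1-7.93/8.87)*100 = 10.5975 %


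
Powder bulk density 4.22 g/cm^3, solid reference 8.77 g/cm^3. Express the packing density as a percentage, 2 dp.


Packing = (4.22/8.77)*100 = 48.12 %


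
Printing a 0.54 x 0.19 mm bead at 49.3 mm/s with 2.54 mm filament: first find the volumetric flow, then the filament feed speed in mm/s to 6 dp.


Q = 0.54 * 0.19 * 49.3 = 5.05818 mm^3/s
A_fil = pi*(2.54/2)^2 = 5.06707479 mm^2
v_feed = 5.05818 / 5.06707479 = 0.998245 mm/s


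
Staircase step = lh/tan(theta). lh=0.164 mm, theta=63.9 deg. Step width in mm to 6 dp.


step = 0.164 / tan(63.9) = 0.080343 mm


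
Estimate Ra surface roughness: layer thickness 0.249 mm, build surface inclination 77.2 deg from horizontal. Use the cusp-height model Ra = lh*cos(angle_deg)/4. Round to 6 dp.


Ra = 0.249 * cos(77.2) / 4 = 0.013791 mm


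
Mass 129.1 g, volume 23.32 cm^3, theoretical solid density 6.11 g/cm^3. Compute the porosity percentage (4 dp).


rho_part = 129.1 / 23.32 = 5.53602058 g/cm^3
Porosity = (1 - 5.53602058/6.11)*100 = 9.3941 %


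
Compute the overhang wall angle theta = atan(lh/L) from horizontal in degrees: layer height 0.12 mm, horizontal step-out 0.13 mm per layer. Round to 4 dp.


angle = atan(0.12/0.13) = 42.7094 degrees


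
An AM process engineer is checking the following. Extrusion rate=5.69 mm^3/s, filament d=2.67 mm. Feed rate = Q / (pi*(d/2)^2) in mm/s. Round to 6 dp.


A = pi*(2.67/2)^2 = 5.599025
v = 5.69 / 5.599025 = 1.016248 mm/s


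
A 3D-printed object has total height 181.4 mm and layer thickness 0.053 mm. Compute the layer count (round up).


Layers = ceil(181.4/0.053) = 3423


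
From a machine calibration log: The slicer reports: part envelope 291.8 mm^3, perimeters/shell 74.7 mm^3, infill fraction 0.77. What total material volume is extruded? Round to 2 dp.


V_infill = (291.8 - 74.7) * 0.77 = 167.17
V_total = 74.7 + 167.17 = 241.87 mm^3


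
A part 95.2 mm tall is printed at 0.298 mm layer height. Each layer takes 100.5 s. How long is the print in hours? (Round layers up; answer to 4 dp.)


Layers = ceil(95.2/0.298) = 320
t = 320 * 100.5 / 3600 = 8.9333 hrs


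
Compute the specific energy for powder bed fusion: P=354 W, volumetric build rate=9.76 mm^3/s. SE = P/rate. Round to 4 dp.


SE = 354 / 9.76 = 36.2705 J/mm^3


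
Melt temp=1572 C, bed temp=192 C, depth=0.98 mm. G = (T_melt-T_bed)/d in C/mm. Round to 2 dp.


G = (1572-192)/0.98 = 1408.16 C/mm


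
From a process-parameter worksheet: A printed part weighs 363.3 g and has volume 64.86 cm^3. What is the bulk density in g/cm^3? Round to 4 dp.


rho = 363.3 / 64.86 = 5.6013 g/cm^3


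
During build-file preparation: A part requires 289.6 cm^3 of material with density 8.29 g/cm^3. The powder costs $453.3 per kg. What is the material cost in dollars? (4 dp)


Mass = 289.6*8.29/1000 = 2.400784 kg
Cost = 2.400784 * 453.3 = 1088.2754 $
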